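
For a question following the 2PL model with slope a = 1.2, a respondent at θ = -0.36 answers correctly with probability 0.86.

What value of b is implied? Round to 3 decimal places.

-1.873

P(θ) = 1 / (1 + exp(−a(θ − b)))
logit(0.86) = ln(0.86/0.14) = 1.8153
b = θ − logit/(a) = -0.36 − 1.8153/1.2000 = -1.8727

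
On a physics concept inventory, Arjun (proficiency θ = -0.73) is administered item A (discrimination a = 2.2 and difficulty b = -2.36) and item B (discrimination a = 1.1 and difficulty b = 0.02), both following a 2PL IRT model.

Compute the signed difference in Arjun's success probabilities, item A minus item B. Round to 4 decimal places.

P(θ) = 1 / (1 + exp(−a(θ − b)))
P_A = 0.9730
P_B = 0.3047
P_A − P_B = 0.6683

0.6683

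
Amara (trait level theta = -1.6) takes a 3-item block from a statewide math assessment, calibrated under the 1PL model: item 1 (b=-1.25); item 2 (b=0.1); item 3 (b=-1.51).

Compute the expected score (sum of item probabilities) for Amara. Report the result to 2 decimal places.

1.05

P(theta) = 1 / (1 + exp(−(theta − b)))
P_1 = 1/(1+e^{0.3500}) = 0.4134
P_2 = 1/(1+e^{1.7000}) = 0.1545
P_3 = 1/(1+e^{0.0900}) = 0.4775
E[score] = 0.4134 + 0.1545 + 0.4775 = 1.0454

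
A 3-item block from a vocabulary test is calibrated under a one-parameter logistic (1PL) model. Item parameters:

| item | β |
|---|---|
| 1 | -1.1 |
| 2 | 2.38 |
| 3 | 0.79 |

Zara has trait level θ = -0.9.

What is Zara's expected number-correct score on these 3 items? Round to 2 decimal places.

0.74

P(θ) = 1 / (1 + exp(−(θ − β)))
P_1 = 1/(1+e^{-0.2000}) = 0.5498
P_2 = 1/(1+e^{3.2800}) = 0.0363
P_3 = 1/(1+e^{1.6900}) = 0.1558
E[score] = 0.5498 + 0.0363 + 0.1558 = 0.7419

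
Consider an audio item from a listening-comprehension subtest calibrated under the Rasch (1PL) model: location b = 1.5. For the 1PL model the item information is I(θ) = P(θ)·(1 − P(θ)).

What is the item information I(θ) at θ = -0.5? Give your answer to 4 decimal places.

0.1050

P = 1/(1+e^{2.0000}) = 0.1192
P(1−P) = 0.1192 × 0.8808 = 0.1050
I = P(1−P) = 0.10499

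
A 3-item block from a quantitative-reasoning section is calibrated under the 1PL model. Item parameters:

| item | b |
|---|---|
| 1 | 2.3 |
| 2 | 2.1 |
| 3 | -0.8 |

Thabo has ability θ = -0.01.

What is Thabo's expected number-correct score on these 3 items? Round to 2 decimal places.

P(θ) = 1 / (1 + exp(−(θ − b)))
P_1 = 1/(1+e^{2.3100}) = 0.0903
P_2 = 1/(1+e^{2.1100}) = 0.1081
P_3 = 1/(1+e^{-0.7900}) = 0.6878
E[score] = 0.0903 + 0.1081 + 0.6878 = 0.8863

0.89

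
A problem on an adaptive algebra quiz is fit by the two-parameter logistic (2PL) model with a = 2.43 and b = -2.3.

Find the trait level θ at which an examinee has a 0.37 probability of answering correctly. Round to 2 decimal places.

-2.52

P(θ) = 1 / (1 + exp(−a(θ − b)))
logit = ln(0.3700/0.6300) = -0.5322
θ = b + logit/(a) = -2.3 + (-0.5322)/2.4300 = -2.5190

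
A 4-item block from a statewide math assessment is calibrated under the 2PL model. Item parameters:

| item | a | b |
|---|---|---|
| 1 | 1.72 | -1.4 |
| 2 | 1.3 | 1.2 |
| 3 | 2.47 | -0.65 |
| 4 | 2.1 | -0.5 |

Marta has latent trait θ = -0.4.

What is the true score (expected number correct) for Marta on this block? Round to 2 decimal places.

P(θ) = 1 / (1 + exp(−a(θ − b)))
P_1 = 1/(1+e^{-1.7200}) = 0.8481
P_2 = 1/(1+e^{2.0800}) = 0.1111
P_3 = 1/(1+e^{-0.6175}) = 0.6496
P_4 = 1/(1+e^{-0.2100}) = 0.5523
E[score] = 0.8481 + 0.1111 + 0.6496 + 0.5523 = 2.1611

2.16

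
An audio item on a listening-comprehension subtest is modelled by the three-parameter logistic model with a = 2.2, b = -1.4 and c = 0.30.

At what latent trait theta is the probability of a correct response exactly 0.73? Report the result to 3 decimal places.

-1.188

P(theta) = c + (1 − c) · 1 / (1 + exp(−a(theta − b)))
Remove guessing floor: (0.73 − 0.30)/(1 − 0.30) = 0.6143
logit = ln(0.6143/0.3857) = 0.4654
theta = b + logit/(a) = -1.4 + 0.4654/2.2000 = -1.1885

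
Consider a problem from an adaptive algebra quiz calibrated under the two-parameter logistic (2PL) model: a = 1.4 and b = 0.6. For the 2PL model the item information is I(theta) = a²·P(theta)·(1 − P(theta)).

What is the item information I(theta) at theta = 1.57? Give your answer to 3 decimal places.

0.319

P = 1/(1+e^{-1.3580}) = 0.7954
P(1−P) = 0.7954 × 0.2046 = 0.1627
I = a² × P(1−P) = 1.4² × 0.1627 = 0.31893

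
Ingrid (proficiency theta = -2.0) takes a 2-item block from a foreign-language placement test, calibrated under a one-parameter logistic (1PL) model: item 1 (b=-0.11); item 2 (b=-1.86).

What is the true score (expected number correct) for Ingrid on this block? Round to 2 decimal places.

0.60

P(theta) = 1 / (1 + exp(−(theta − b)))
P_1 = 1/(1+e^{1.8900}) = 0.1312
P_2 = 1/(1+e^{0.1400}) = 0.4651
E[score] = 0.1312 + 0.4651 = 0.5963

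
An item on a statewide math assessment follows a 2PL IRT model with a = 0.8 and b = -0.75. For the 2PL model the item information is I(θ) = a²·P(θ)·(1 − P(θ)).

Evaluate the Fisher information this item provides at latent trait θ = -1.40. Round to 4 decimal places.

P = 1/(1+e^{0.5200}) = 0.3729
P(1−P) = 0.3729 × 0.6271 = 0.2338
I = a² × P(1−P) = 0.8² × 0.2338 = 0.14965

0.1497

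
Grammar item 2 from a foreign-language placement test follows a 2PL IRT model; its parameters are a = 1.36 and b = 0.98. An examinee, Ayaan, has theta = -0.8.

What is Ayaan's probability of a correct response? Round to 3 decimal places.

P(theta) = 1 / (1 + exp(−a(theta − b)))
Exponent: 1.36 × (-0.8 − 0.98) = -2.4208
1/(1 + e^{2.4208}) = 0.0816

0.082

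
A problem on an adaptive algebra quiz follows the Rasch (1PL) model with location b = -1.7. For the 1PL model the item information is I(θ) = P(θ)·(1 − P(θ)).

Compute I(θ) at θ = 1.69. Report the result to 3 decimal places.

P = 1/(1+e^{-3.3900}) = 0.9674
P(1−P) = 0.9674 × 0.0326 = 0.0315
I = P(1−P) = 0.03155

0.032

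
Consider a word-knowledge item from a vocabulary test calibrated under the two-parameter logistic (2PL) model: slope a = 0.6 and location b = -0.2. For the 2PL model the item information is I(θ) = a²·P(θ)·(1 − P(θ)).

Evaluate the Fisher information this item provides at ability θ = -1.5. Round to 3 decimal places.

P = 1/(1+e^{0.7800}) = 0.3143
P(1−P) = 0.3143 × 0.6857 = 0.2155
I = a² × P(1−P) = 0.6² × 0.2155 = 0.07759

0.078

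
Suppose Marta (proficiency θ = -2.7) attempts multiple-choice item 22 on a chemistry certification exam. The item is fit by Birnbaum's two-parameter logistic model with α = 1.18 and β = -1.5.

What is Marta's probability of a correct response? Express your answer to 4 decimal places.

P(θ) = 1 / (1 + exp(−α(θ − β)))
Exponent: 1.18 × (-2.7 − (-1.5)) = -1.4160
1/(1 + e^{1.4160}) = 0.1953

0.1953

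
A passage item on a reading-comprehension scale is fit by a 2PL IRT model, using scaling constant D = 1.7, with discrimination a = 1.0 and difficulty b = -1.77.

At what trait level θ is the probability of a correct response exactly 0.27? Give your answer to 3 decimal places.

-2.355

P(θ) = 1 / (1 + exp(−D·a(θ − b)))
logit = ln(0.2700/0.7300) = -0.9946
θ = b + logit/(1.7·a) = -1.77 + (-0.9946)/1.7000 = -2.3551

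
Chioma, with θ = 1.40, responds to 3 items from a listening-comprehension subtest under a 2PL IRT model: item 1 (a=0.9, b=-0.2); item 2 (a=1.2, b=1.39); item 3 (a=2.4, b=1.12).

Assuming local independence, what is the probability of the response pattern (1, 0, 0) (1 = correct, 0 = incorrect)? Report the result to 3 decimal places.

0.136

P(θ) = 1 / (1 + exp(−a(θ − b)))
P_1 = 1/(1+e^{-1.4400}) = 0.8085
P_2 = 1/(1+e^{-0.0120}) = 0.5030
P_3 = 1/(1+e^{-0.6720}) = 0.6620
L = P_1 × (1−P_2) × (1−P_3) = 0.8085 × 0.4970 × 0.3380 = 0.13583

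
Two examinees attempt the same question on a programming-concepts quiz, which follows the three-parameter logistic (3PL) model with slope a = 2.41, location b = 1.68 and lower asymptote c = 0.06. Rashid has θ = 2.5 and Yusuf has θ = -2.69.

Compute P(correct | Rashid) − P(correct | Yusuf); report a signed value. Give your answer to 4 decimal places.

P(θ) = c + (1 − c) · 1 / (1 + exp(−a(θ − b)))
P(Rashid) = 0.8856  [exponent 1.9762]
P(Yusuf) = 0.0600  [exponent -10.5317]
Difference = 0.8856 − 0.0600 = 0.8256

0.8256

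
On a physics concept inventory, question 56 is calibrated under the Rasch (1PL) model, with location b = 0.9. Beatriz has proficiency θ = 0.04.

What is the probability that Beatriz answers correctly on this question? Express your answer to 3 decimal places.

P(θ) = 1 / (1 + exp(−(θ − b)))
Exponent: (0.04 − 0.9) = -0.8600
1/(1 + e^{0.8600}) = 0.2973
P = 0.2973

0.297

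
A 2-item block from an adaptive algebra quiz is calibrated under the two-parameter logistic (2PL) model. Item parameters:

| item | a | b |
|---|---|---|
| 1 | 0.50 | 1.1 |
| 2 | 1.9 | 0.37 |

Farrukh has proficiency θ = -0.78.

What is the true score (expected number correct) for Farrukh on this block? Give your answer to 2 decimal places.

P(θ) = 1 / (1 + exp(−a(θ − b)))
P_1 = 1/(1+e^{0.9400}) = 0.2809
P_2 = 1/(1+e^{2.1850}) = 0.1011
E[score] = 0.2809 + 0.1011 = 0.3820

0.38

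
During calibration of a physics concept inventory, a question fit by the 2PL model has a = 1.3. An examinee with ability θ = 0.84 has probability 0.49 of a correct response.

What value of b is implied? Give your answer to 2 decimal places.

0.87

P(θ) = 1 / (1 + exp(−a(θ − b)))
logit(0.49) = ln(0.49/0.51) = -0.0400
b = θ − logit/(a) = 0.84 − (-0.0400)/1.3000 = 0.8708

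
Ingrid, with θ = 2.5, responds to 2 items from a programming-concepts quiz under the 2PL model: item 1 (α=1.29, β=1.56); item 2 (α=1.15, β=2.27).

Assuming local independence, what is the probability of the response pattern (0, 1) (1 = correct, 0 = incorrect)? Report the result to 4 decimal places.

P(θ) = 1 / (1 + exp(−α(θ − β)))
P_1 = 1/(1+e^{-1.2126}) = 0.7708
P_2 = 1/(1+e^{-0.2645}) = 0.5657
L = (1−P_1) × P_2 = 0.2292 × 0.5657 = 0.12969

0.1297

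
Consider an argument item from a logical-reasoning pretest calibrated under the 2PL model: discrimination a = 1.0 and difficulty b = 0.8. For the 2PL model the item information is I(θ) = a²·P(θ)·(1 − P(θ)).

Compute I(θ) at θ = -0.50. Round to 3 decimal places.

P = 1/(1+e^{1.3000}) = 0.2142
P(1−P) = 0.2142 × 0.7858 = 0.1683
I = a² × P(1−P) = 1.0² × 0.1683 = 0.16830

0.168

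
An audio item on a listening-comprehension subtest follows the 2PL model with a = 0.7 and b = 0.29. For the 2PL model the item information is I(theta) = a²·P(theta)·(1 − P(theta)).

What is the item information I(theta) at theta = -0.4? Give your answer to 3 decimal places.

0.116

P = 1/(1+e^{0.4830}) = 0.3815
P(1−P) = 0.3815 × 0.6185 = 0.2360
I = a² × P(1−P) = 0.7² × 0.2360 = 0.11562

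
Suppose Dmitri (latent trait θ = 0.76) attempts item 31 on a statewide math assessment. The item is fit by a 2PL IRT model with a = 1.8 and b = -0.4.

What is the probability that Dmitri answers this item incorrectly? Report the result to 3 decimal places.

P(θ) = 1 / (1 + exp(−a(θ − b)))
Exponent: 1.8 × (0.76 − (-0.4)) = 2.0880
1/(1 + e^{-2.0880}) = 0.8897
P(incorrect) = 1 − 0.8897 = 0.1103

0.110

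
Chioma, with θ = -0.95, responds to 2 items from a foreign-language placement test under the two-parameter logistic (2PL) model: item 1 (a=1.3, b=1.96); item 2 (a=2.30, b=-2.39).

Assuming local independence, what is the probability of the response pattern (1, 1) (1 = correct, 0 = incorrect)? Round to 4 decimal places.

0.0215

P(θ) = 1 / (1 + exp(−a(θ − b)))
P_1 = 1/(1+e^{3.7830}) = 0.0222
P_2 = 1/(1+e^{-3.3120}) = 0.9648
L = P_1 × P_2 = 0.0222 × 0.9648 = 0.02147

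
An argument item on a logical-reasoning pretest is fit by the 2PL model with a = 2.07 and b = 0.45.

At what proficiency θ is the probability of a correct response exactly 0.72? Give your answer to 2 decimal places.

0.91

P(θ) = 1 / (1 + exp(−a(θ − b)))
logit = ln(0.7200/0.2800) = 0.9445
θ = b + logit/(a) = 0.45 + 0.9445/2.0700 = 0.9063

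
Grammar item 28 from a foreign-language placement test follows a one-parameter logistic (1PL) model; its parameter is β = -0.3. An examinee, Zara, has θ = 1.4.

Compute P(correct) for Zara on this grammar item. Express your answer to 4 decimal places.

P(θ) = 1 / (1 + exp(−(θ − β)))
Exponent: (1.4 − (-0.3)) = 1.7000
1/(1 + e^{-1.7000}) = 0.8455
P = 0.8455

0.8455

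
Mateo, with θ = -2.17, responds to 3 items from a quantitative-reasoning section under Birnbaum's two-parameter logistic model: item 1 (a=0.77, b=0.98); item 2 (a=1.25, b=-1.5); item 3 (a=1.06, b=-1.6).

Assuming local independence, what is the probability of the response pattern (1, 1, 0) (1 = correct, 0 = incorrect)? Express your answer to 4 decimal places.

0.0159

P(θ) = 1 / (1 + exp(−a(θ − b)))
P_1 = 1/(1+e^{2.4255}) = 0.0812
P_2 = 1/(1+e^{0.8375}) = 0.3021
P_3 = 1/(1+e^{0.6042}) = 0.3534
L = P_1 × P_2 × (1−P_3) = 0.0812 × 0.3021 × 0.6466 = 0.01587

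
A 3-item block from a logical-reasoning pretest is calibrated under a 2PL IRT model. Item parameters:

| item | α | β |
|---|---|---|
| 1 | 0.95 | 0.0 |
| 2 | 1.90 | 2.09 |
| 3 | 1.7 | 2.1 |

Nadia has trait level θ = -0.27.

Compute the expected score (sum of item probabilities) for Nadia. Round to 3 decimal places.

P(θ) = 1 / (1 + exp(−α(θ − β)))
P_1 = 1/(1+e^{0.2565}) = 0.4362
P_2 = 1/(1+e^{4.4840}) = 0.0112
P_3 = 1/(1+e^{4.0290}) = 0.0175
E[score] = 0.4362 + 0.0112 + 0.0175 = 0.4649

0.465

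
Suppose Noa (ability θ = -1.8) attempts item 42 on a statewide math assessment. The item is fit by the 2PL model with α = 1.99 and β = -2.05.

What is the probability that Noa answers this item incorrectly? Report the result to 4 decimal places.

0.3781

P(θ) = 1 / (1 + exp(−α(θ − β)))
Exponent: 1.99 × (-1.8 − (-2.05)) = 0.4975
1/(1 + e^{-0.4975}) = 0.6219
P(incorrect) = 1 − 0.6219 = 0.3781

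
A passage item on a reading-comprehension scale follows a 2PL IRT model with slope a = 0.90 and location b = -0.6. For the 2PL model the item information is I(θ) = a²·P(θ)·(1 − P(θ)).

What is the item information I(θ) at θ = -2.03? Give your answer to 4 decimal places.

0.1373

P = 1/(1+e^{1.2870}) = 0.2164
P(1−P) = 0.2164 × 0.7836 = 0.1695
I = a² × P(1−P) = 0.90² × 0.1695 = 0.13733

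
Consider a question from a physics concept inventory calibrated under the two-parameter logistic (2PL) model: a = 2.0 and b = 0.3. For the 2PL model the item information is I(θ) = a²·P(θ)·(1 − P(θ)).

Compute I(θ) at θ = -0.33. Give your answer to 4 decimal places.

0.6886

P = 1/(1+e^{1.2600}) = 0.2210
P(1−P) = 0.2210 × 0.7790 = 0.1721
I = a² × P(1−P) = 2.0² × 0.1721 = 0.68858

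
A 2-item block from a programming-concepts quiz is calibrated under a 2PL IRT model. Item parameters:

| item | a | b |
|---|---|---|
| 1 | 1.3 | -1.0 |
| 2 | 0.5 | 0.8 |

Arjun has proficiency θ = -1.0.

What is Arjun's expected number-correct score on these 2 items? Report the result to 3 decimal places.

0.789

P(θ) = 1 / (1 + exp(−a(θ − b)))
P_1 = 1/(1+e^{0.0000}) = 0.5000
P_2 = 1/(1+e^{0.9000}) = 0.2891
E[score] = 0.5000 + 0.2891 = 0.7891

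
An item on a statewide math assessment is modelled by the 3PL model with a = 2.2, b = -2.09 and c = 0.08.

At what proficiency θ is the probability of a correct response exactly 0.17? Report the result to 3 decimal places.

P(θ) = c + (1 − c) · 1 / (1 + exp(−a(θ − b)))
Remove guessing floor: (0.17 − 0.08)/(1 − 0.08) = 0.0978
logit = ln(0.0978/0.9022) = -2.2216
θ = b + logit/(a) = -2.09 + (-2.2216)/2.2000 = -3.0998

-3.100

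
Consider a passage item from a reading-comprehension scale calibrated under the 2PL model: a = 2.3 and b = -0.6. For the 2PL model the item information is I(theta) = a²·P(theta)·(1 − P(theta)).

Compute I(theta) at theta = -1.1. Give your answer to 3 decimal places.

P = 1/(1+e^{1.1500}) = 0.2405
P(1−P) = 0.2405 × 0.7595 = 0.1827
I = a² × P(1−P) = 2.3² × 0.1827 = 0.96624

0.966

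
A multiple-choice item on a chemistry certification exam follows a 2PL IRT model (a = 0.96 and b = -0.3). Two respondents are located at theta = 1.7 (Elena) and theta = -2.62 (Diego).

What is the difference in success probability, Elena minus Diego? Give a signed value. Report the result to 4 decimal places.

0.7748

P(theta) = 1 / (1 + exp(−a(theta − b)))
P(Elena) = 0.8721  [exponent 1.9200]
P(Diego) = 0.0973  [exponent -2.2272]
Difference = 0.8721 − 0.0973 = 0.7748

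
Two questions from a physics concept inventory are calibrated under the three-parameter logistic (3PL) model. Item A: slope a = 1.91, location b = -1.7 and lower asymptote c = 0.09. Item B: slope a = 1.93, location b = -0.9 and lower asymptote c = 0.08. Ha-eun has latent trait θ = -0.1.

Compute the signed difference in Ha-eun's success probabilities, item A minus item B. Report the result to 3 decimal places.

P(θ) = c + (1 − c) · 1 / (1 + exp(−a(θ − b)))
P_A = 0.9591
P_B = 0.8381
P_A − P_B = 0.1210

0.121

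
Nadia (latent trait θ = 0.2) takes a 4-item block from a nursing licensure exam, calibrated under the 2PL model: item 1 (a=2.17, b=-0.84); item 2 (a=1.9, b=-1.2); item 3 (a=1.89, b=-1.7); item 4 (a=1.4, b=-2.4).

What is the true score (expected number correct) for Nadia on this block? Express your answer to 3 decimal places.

3.787

P(θ) = 1 / (1 + exp(−a(θ − b)))
P_1 = 1/(1+e^{-2.2568}) = 0.9052
P_2 = 1/(1+e^{-2.6600}) = 0.9346
P_3 = 1/(1+e^{-3.5910}) = 0.9732
P_4 = 1/(1+e^{-3.6400}) = 0.9744
E[score] = 0.9052 + 0.9346 + 0.9732 + 0.9744 = 3.7874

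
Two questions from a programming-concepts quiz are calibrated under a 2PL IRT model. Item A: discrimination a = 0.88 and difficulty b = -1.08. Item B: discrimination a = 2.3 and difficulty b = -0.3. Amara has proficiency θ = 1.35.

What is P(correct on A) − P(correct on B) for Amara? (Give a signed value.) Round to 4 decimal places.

-0.0834

P(θ) = 1 / (1 + exp(−a(θ − b)))
P_A = 0.8946
P_B = 0.9780
P_A − P_B = -0.0834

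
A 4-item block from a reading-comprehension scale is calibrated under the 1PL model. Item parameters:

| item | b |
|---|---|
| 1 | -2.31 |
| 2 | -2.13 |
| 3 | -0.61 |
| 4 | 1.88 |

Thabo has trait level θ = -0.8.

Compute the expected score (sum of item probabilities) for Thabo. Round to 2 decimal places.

2.13

P(θ) = 1 / (1 + exp(−(θ − b)))
P_1 = 1/(1+e^{-1.5100}) = 0.8191
P_2 = 1/(1+e^{-1.3300}) = 0.7908
P_3 = 1/(1+e^{0.1900}) = 0.4526
P_4 = 1/(1+e^{2.6800}) = 0.0642
E[score] = 0.8191 + 0.7908 + 0.4526 + 0.0642 = 2.1267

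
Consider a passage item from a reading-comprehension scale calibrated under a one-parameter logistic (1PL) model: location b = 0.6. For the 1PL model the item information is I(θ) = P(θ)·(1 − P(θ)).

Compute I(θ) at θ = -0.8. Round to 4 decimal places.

0.1587

P = 1/(1+e^{1.4000}) = 0.1978
P(1−P) = 0.1978 × 0.8022 = 0.1587
I = P(1−P) = 0.15868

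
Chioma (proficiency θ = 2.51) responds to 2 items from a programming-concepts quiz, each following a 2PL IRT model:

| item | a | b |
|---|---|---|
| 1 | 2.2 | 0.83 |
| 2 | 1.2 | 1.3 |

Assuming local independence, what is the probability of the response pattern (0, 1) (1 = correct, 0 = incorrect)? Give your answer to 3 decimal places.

0.020

P(θ) = 1 / (1 + exp(−a(θ − b)))
P_1 = 1/(1+e^{-3.6960}) = 0.9758
P_2 = 1/(1+e^{-1.4520}) = 0.8103
L = (1−P_1) × P_2 = 0.0242 × 0.8103 = 0.01963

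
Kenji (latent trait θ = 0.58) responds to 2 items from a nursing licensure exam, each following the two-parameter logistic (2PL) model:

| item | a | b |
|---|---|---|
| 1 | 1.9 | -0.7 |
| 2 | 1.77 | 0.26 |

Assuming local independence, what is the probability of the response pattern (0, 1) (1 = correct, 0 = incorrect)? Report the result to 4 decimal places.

0.0515

P(θ) = 1 / (1 + exp(−a(θ − b)))
P_1 = 1/(1+e^{-2.4320}) = 0.9192
P_2 = 1/(1+e^{-0.5664}) = 0.6379
L = (1−P_1) × P_2 = 0.0808 × 0.6379 = 0.05152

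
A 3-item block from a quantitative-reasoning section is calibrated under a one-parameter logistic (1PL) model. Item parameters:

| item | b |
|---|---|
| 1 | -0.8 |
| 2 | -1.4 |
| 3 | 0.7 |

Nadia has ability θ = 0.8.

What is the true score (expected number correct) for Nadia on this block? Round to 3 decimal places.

2.257

P(θ) = 1 / (1 + exp(−(θ − b)))
P_1 = 1/(1+e^{-1.6000}) = 0.8320
P_2 = 1/(1+e^{-2.2000}) = 0.9002
P_3 = 1/(1+e^{-0.1000}) = 0.5250
E[score] = 0.8320 + 0.9002 + 0.5250 = 2.2572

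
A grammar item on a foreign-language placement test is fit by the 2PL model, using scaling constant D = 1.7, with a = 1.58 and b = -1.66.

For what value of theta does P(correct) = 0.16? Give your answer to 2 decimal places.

P(theta) = 1 / (1 + exp(−D·a(theta − b)))
logit = ln(0.1600/0.8400) = -1.6582
theta = b + logit/(1.7·a) = -1.66 + (-1.6582)/2.6860 = -2.2774

-2.28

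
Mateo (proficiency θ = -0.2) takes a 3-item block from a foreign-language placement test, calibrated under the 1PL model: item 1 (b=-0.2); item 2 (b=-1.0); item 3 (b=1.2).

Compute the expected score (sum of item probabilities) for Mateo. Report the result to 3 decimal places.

1.388

P(θ) = 1 / (1 + exp(−(θ − b)))
P_1 = 1/(1+e^{0.0000}) = 0.5000
P_2 = 1/(1+e^{-0.8000}) = 0.6900
P_3 = 1/(1+e^{1.4000}) = 0.1978
E[score] = 0.5000 + 0.6900 + 0.1978 = 1.3878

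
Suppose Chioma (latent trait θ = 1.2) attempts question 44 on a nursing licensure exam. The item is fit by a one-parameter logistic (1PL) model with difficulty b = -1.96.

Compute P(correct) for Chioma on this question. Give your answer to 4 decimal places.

P(θ) = 1 / (1 + exp(−(θ − b)))
Exponent: (1.2 − (-1.96)) = 3.1600
1/(1 + e^{-3.1600}) = 0.9593
P = 0.9593

0.9593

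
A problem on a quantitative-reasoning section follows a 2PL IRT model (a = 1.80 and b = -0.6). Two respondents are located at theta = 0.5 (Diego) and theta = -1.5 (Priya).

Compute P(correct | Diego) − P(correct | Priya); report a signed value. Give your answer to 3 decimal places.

P(theta) = 1 / (1 + exp(−a(theta − b)))
P(Diego) = 0.8787  [exponent 1.9800]
P(Priya) = 0.1652  [exponent -1.6200]
Difference = 0.8787 − 0.1652 = 0.7135

0.713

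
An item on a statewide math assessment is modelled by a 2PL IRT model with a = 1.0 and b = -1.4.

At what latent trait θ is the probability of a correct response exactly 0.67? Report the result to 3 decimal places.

-0.692

P(θ) = 1 / (1 + exp(−a(θ − b)))
logit = ln(0.6700/0.3300) = 0.7082
θ = b + logit/(a) = -1.4 + 0.7082/1.0000 = -0.6918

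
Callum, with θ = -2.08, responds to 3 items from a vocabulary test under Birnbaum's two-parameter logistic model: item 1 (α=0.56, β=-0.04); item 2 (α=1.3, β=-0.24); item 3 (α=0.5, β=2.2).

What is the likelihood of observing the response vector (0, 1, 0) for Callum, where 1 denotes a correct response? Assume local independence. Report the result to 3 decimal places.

P(θ) = 1 / (1 + exp(−α(θ − β)))
P_1 = 1/(1+e^{1.1424}) = 0.2419
P_2 = 1/(1+e^{2.3920}) = 0.0838
P_3 = 1/(1+e^{2.1400}) = 0.1053
L = (1−P_1) × P_2 × (1−P_3) = 0.7581 × 0.0838 × 0.8947 = 0.05683

0.057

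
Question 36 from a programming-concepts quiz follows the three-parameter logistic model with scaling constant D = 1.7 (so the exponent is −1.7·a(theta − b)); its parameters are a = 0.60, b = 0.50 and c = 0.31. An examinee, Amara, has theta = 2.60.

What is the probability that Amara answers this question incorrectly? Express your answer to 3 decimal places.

0.073

P(theta) = c + (1 − c) · 1 / (1 + exp(−D·a(theta − b)))
Exponent: 1.7 × 0.60 × (2.60 − 0.50) = 2.1420
1/(1 + e^{-2.1420}) = 0.8949
P = 0.31 + 0.69 × 0.8949 = 0.9275
P(incorrect) = 1 − 0.9275 = 0.0725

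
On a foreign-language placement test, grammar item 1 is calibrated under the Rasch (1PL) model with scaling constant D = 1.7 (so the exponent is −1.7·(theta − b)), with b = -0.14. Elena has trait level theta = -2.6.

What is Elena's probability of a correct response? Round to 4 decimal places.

0.0150

P(theta) = 1 / (1 + exp(−D·(theta − b)))
Exponent: 1.7 × (-2.6 − (-0.14)) = -4.1820
1/(1 + e^{4.1820}) = 0.0150
P = 0.0150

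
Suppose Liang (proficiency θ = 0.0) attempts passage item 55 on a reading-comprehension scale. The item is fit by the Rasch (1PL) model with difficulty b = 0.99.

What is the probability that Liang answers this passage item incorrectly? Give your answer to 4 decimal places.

0.7291

P(θ) = 1 / (1 + exp(−(θ − b)))
Exponent: (0.0 − 0.99) = -0.9900
1/(1 + e^{0.9900}) = 0.2709
P = 0.2709
P(incorrect) = 1 − 0.2709 = 0.7291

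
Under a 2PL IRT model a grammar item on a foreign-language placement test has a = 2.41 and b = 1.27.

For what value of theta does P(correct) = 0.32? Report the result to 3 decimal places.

0.957

P(theta) = 1 / (1 + exp(−a(theta − b)))
logit = ln(0.3200/0.6800) = -0.7538
theta = b + logit/(a) = 1.27 + (-0.7538)/2.4100 = 0.9572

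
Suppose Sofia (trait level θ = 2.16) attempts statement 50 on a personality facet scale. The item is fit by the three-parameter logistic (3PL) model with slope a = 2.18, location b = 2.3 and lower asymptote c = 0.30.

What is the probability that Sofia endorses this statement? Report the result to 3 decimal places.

P(θ) = c + (1 − c) · 1 / (1 + exp(−a(θ − b)))
Exponent: 2.18 × (2.16 − 2.3) = -0.3052
1/(1 + e^{0.3052}) = 0.4243
P = 0.30 + 0.70 × 0.4243 = 0.5970

0.597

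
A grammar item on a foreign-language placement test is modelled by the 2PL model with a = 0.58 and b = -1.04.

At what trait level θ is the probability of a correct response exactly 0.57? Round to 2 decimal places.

-0.55

P(θ) = 1 / (1 + exp(−a(θ − b)))
logit = ln(0.5700/0.4300) = 0.2819
θ = b + logit/(a) = -1.04 + 0.2819/0.5800 = -0.5540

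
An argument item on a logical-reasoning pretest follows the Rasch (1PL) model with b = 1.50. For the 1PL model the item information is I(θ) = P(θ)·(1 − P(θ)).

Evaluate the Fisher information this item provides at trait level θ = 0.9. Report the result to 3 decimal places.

P = 1/(1+e^{0.6000}) = 0.3543
P(1−P) = 0.3543 × 0.6457 = 0.2288
I = P(1−P) = 0.22878

0.229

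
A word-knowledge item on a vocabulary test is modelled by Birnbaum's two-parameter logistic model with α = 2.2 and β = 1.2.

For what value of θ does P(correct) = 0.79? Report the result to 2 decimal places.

P(θ) = 1 / (1 + exp(−α(θ − β)))
logit = ln(0.7900/0.2100) = 1.3249
θ = β + logit/(α) = 1.2 + 1.3249/2.2000 = 1.8022

1.80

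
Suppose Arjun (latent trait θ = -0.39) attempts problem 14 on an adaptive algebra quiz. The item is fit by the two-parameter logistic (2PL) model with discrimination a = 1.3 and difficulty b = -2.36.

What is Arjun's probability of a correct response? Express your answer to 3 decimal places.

0.928

P(θ) = 1 / (1 + exp(−a(θ − b)))
Exponent: 1.3 × (-0.39 − (-2.36)) = 2.5610
1/(1 + e^{-2.5610}) = 0.9283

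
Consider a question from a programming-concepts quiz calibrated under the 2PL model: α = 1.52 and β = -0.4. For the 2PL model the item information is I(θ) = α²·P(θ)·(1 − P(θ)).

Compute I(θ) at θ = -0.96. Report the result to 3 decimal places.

0.484

P = 1/(1+e^{0.8512}) = 0.2992
P(1−P) = 0.2992 × 0.7008 = 0.2097
I = α² × P(1−P) = 1.52² × 0.2097 = 0.48443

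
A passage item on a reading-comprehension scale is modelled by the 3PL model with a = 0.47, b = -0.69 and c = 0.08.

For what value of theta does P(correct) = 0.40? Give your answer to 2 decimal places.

P(theta) = c + (1 − c) · 1 / (1 + exp(−a(theta − b)))
Remove guessing floor: (0.40 − 0.08)/(1 − 0.08) = 0.3478
logit = ln(0.3478/0.6522) = -0.6286
theta = b + logit/(a) = -0.69 + (-0.6286)/0.4700 = -2.0275

-2.03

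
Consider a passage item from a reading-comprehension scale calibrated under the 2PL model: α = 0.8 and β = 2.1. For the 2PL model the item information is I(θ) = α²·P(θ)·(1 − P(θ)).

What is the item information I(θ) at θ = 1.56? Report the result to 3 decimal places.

P = 1/(1+e^{0.4320}) = 0.3936
P(1−P) = 0.3936 × 0.6064 = 0.2387
I = α² × P(1−P) = 0.8² × 0.2387 = 0.15276

0.153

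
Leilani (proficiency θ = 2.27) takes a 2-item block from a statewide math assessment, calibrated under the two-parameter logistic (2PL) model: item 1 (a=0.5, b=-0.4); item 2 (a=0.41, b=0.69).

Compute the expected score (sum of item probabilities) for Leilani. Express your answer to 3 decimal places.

P(θ) = 1 / (1 + exp(−a(θ − b)))
P_1 = 1/(1+e^{-1.3350}) = 0.7917
P_2 = 1/(1+e^{-0.6478}) = 0.6565
E[score] = 0.7917 + 0.6565 = 1.4482

1.448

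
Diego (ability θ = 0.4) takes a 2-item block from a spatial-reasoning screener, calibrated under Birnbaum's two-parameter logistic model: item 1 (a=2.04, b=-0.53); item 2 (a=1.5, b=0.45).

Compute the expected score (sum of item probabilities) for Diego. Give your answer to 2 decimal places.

1.35

P(θ) = 1 / (1 + exp(−a(θ − b)))
P_1 = 1/(1+e^{-1.8972}) = 0.8696
P_2 = 1/(1+e^{0.0750}) = 0.4813
E[score] = 0.8696 + 0.4813 = 1.3508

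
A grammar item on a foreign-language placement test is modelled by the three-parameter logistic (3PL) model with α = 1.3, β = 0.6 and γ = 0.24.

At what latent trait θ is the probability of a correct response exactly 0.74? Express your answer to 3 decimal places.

P(θ) = γ + (1 − γ) · 1 / (1 + exp(−α(θ − β)))
Remove guessing floor: (0.74 − 0.24)/(1 − 0.24) = 0.6579
logit = ln(0.6579/0.3421) = 0.6539
θ = β + logit/(α) = 0.6 + 0.6539/1.3000 = 1.1030

1.103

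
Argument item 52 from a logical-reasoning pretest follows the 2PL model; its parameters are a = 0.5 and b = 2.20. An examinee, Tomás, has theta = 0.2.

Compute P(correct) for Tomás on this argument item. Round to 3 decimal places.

0.269

P(theta) = 1 / (1 + exp(−a(theta − b)))
Exponent: 0.5 × (0.2 − 2.20) = -1.0000
1/(1 + e^{1.0000}) = 0.2689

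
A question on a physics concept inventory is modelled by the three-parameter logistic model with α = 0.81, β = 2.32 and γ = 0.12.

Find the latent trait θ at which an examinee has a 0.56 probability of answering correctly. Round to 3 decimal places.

P(θ) = γ + (1 − γ) · 1 / (1 + exp(−α(θ − β)))
Remove guessing floor: (0.56 − 0.12)/(1 − 0.12) = 0.5000
logit = ln(0.5000/0.5000) = 0.0000
θ = β + logit/(α) = 2.32 + 0.0000/0.8100 = 2.3200

2.320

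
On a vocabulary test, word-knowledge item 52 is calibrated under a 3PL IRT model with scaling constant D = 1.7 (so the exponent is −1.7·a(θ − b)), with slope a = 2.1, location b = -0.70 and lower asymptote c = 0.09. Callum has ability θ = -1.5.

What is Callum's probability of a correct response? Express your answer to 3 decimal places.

P(θ) = c + (1 − c) · 1 / (1 + exp(−D·a(θ − b)))
Exponent: 1.7 × 2.1 × (-1.5 − (-0.70)) = -2.8560
1/(1 + e^{2.8560}) = 0.0544
P = 0.09 + 0.91 × 0.0544 = 0.1395

0.139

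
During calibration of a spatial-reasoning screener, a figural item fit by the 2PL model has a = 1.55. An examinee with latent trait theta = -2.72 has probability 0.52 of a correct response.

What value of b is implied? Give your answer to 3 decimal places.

-2.772

P(theta) = 1 / (1 + exp(−a(theta − b)))
logit(0.52) = ln(0.52/0.48) = 0.0800
b = theta − logit/(a) = -2.72 − 0.0800/1.5500 = -2.7716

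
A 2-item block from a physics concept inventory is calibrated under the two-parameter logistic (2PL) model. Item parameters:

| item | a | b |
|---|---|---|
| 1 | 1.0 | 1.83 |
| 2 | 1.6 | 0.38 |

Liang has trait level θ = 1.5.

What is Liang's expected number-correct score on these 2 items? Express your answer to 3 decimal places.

P(θ) = 1 / (1 + exp(−a(θ − b)))
P_1 = 1/(1+e^{0.3300}) = 0.4182
P_2 = 1/(1+e^{-1.7920}) = 0.8572
E[score] = 0.4182 + 0.8572 = 1.2754

1.275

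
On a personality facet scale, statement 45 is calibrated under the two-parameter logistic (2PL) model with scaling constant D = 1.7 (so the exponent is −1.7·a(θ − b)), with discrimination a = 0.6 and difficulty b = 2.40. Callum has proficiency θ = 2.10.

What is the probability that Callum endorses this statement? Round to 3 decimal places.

0.424

P(θ) = 1 / (1 + exp(−D·a(θ − b)))
Exponent: 1.7 × 0.6 × (2.10 − 2.40) = -0.3060
1/(1 + e^{0.3060}) = 0.4241
P = 0.4241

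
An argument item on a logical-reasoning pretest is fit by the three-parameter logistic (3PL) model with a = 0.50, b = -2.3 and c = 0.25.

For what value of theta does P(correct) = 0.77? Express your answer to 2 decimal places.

P(theta) = c + (1 − c) · 1 / (1 + exp(−a(theta − b)))
Remove guessing floor: (0.77 − 0.25)/(1 − 0.25) = 0.6933
logit = ln(0.6933/0.3067) = 0.8157
theta = b + logit/(a) = -2.3 + 0.8157/0.5000 = -0.6685

-0.67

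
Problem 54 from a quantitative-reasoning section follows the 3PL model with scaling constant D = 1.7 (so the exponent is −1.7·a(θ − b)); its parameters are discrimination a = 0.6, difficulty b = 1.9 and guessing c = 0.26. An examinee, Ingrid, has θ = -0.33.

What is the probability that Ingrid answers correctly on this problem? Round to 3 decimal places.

P(θ) = c + (1 − c) · 1 / (1 + exp(−D·a(θ − b)))
Exponent: 1.7 × 0.6 × (-0.33 − 1.9) = -2.2746
1/(1 + e^{2.2746}) = 0.0932
P = 0.26 + 0.74 × 0.0932 = 0.3290

0.329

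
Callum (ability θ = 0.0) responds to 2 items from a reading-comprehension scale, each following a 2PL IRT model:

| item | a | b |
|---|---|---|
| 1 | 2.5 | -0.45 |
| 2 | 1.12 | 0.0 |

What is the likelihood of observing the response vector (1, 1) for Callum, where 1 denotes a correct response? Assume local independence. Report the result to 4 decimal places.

0.3775

P(θ) = 1 / (1 + exp(−a(θ − b)))
P_1 = 1/(1+e^{-1.1250}) = 0.7549
P_2 = 1/(1+e^{0.0000}) = 0.5000
L = P_1 × P_2 = 0.7549 × 0.5000 = 0.37746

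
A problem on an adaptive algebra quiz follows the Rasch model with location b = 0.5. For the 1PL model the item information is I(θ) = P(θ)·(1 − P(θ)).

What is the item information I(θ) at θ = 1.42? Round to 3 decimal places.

P = 1/(1+e^{-0.9200}) = 0.7150
P(1−P) = 0.7150 × 0.2850 = 0.2038
I = P(1−P) = 0.20376

0.204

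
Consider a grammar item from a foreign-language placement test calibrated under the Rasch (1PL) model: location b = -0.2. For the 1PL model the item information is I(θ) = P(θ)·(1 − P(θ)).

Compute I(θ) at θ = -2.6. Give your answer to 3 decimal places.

P = 1/(1+e^{2.4000}) = 0.0832
P(1−P) = 0.0832 × 0.9168 = 0.0763
I = P(1−P) = 0.07625

0.076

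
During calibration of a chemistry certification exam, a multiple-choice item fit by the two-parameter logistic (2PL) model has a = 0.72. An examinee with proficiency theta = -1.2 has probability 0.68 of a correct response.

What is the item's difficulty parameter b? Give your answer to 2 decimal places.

P(theta) = 1 / (1 + exp(−a(theta − b)))
logit(0.68) = ln(0.68/0.32) = 0.7538
b = theta − logit/(a) = -1.2 − 0.7538/0.7200 = -2.2469

-2.25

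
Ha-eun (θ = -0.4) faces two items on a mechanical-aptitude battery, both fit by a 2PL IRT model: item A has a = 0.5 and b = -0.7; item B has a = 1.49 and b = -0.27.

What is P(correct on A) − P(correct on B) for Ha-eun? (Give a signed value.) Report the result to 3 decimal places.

P(θ) = 1 / (1 + exp(−a(θ − b)))
P_A = 0.5374
P_B = 0.4517
P_A − P_B = 0.0857

0.086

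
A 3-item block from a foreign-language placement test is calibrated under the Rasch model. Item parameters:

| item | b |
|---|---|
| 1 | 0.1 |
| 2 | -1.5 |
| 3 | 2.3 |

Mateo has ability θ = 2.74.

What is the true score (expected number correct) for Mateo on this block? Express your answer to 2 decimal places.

P(θ) = 1 / (1 + exp(−(θ − b)))
P_1 = 1/(1+e^{-2.6400}) = 0.9334
P_2 = 1/(1+e^{-4.2400}) = 0.9858
P_3 = 1/(1+e^{-0.4400}) = 0.6083
E[score] = 0.9334 + 0.9858 + 0.6083 = 2.5274

2.53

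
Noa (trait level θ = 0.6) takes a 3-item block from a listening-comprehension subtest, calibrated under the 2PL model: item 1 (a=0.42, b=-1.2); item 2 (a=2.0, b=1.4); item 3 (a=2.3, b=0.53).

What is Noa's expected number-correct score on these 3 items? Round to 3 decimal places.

P(θ) = 1 / (1 + exp(−a(θ − b)))
P_1 = 1/(1+e^{-0.7560}) = 0.6805
P_2 = 1/(1+e^{1.6000}) = 0.1680
P_3 = 1/(1+e^{-0.1610}) = 0.5402
E[score] = 0.6805 + 0.1680 + 0.5402 = 1.3886

1.389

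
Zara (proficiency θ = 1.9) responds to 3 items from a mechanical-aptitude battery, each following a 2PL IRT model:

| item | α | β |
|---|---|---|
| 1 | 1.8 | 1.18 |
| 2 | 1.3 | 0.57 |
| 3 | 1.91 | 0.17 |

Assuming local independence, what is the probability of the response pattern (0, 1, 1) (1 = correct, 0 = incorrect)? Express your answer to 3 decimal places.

0.176

P(θ) = 1 / (1 + exp(−α(θ − β)))
P_1 = 1/(1+e^{-1.2960}) = 0.7852
P_2 = 1/(1+e^{-1.7290}) = 0.8493
P_3 = 1/(1+e^{-3.3043}) = 0.9646
L = (1−P_1) × P_2 × P_3 = 0.2148 × 0.8493 × 0.9646 = 0.17600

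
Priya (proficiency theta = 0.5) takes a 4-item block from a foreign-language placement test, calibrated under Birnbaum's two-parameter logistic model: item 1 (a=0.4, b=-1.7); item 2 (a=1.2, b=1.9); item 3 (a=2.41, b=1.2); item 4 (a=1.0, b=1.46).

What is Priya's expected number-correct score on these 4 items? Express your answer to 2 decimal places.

P(theta) = 1 / (1 + exp(−a(theta − b)))
P_1 = 1/(1+e^{-0.8800}) = 0.7068
P_2 = 1/(1+e^{1.6800}) = 0.1571
P_3 = 1/(1+e^{1.6870}) = 0.1562
P_4 = 1/(1+e^{0.9600}) = 0.2769
E[score] = 0.7068 + 0.1571 + 0.1562 + 0.2769 = 1.2970

1.30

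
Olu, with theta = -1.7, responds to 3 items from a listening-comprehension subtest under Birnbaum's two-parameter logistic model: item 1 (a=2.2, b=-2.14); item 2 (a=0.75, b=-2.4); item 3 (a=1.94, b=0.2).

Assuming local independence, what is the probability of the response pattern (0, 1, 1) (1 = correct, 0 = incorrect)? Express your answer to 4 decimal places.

P(theta) = 1 / (1 + exp(−a(theta − b)))
P_1 = 1/(1+e^{-0.9680}) = 0.7247
P_2 = 1/(1+e^{-0.5250}) = 0.6283
P_3 = 1/(1+e^{3.6860}) = 0.0245
L = (1−P_1) × P_2 × P_3 = 0.2753 × 0.6283 × 0.0245 = 0.00423

0.0042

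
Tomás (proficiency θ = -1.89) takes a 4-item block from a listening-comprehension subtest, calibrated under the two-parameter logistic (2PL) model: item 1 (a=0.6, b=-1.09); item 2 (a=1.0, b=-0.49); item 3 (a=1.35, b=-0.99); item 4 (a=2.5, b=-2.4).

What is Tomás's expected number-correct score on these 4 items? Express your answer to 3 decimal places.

1.590

P(θ) = 1 / (1 + exp(−a(θ − b)))
P_1 = 1/(1+e^{0.4800}) = 0.3823
P_2 = 1/(1+e^{1.4000}) = 0.1978
P_3 = 1/(1+e^{1.2150}) = 0.2288
P_4 = 1/(1+e^{-1.2750}) = 0.7816
E[score] = 0.3823 + 0.1978 + 0.2288 + 0.7816 = 1.5905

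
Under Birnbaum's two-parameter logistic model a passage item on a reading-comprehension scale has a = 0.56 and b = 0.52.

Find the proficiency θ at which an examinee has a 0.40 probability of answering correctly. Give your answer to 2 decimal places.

-0.20

P(θ) = 1 / (1 + exp(−a(θ − b)))
logit = ln(0.4000/0.6000) = -0.4055
θ = b + logit/(a) = 0.52 + (-0.4055)/0.5600 = -0.2040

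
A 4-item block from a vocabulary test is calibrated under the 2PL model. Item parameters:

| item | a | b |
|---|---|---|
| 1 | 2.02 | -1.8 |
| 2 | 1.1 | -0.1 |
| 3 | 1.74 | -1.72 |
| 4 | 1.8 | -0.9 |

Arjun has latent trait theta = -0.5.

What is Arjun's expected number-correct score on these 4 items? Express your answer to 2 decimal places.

P(theta) = 1 / (1 + exp(−a(theta − b)))
P_1 = 1/(1+e^{-2.6260}) = 0.9325
P_2 = 1/(1+e^{0.4400}) = 0.3917
P_3 = 1/(1+e^{-2.1228}) = 0.8931
P_4 = 1/(1+e^{-0.7200}) = 0.6726
E[score] = 0.9325 + 0.3917 + 0.8931 + 0.6726 = 2.8900

2.89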